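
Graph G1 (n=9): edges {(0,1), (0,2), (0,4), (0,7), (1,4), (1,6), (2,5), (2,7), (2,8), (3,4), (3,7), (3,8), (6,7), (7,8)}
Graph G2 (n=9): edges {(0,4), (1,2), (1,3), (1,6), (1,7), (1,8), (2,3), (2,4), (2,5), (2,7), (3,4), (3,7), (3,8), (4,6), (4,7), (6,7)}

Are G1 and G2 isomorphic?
No, not isomorphic

The graphs are NOT isomorphic.

Counting triangles (3-cliques): G1 has 4, G2 has 10.
Triangle count is an isomorphism invariant, so differing triangle counts rule out isomorphism.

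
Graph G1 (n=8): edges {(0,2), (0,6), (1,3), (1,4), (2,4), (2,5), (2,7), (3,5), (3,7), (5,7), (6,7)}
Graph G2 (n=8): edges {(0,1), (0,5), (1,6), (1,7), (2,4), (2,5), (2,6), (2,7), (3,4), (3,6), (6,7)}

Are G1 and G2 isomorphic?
Yes, isomorphic

The graphs are isomorphic.
One valid mapping φ: V(G1) → V(G2): 0→4, 1→0, 2→2, 3→1, 4→5, 5→7, 6→3, 7→6

Verify φ preserves adjacency — for each edge of G1, its image is an edge of G2:
  (0,2) → (φ(0),φ(2)) = (2,4) ∈ E(G2) ✓
  (0,6) → (φ(0),φ(6)) = (3,4) ∈ E(G2) ✓
  (1,3) → (φ(1),φ(3)) = (0,1) ∈ E(G2) ✓
  (1,4) → (φ(1),φ(4)) = (0,5) ∈ E(G2) ✓
  (2,4) → (φ(2),φ(4)) = (2,5) ∈ E(G2) ✓
  (2,5) → (φ(2),φ(5)) = (2,7) ∈ E(G2) ✓
  (2,7) → (φ(2),φ(7)) = (2,6) ∈ E(G2) ✓
  (3,5) → (φ(3),φ(5)) = (1,7) ∈ E(G2) ✓
  (3,7) → (φ(3),φ(7)) = (1,6) ∈ E(G2) ✓
  (5,7) → (φ(5),φ(7)) = (6,7) ∈ E(G2) ✓
  (6,7) → (φ(6),φ(7)) = (3,6) ∈ E(G2) ✓
All 11 edges of G1 map to edges of G2, and |E(G1)| = |E(G2)| = 11, so φ is a bijection on edges as well as vertices. Hence G1 ≅ G2.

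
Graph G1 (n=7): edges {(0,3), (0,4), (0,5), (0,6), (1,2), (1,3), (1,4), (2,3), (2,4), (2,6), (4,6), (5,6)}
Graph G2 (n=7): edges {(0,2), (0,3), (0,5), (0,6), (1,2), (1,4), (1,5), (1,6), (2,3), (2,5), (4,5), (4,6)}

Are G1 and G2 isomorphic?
Yes, isomorphic

The graphs are isomorphic.
One valid mapping φ: V(G1) → V(G2): 0→0, 1→4, 2→1, 3→6, 4→5, 5→3, 6→2

Verify φ preserves adjacency — for each edge of G1, its image is an edge of G2:
  (0,3) → (φ(0),φ(3)) = (0,6) ∈ E(G2) ✓
  (0,4) → (φ(0),φ(4)) = (0,5) ∈ E(G2) ✓
  (0,5) → (φ(0),φ(5)) = (0,3) ∈ E(G2) ✓
  (0,6) → (φ(0),φ(6)) = (0,2) ∈ E(G2) ✓
  (1,2) → (φ(1),φ(2)) = (1,4) ∈ E(G2) ✓
  (1,3) → (φ(1),φ(3)) = (4,6) ∈ E(G2) ✓
  (1,4) → (φ(1),φ(4)) = (4,5) ∈ E(G2) ✓
  (2,3) → (φ(2),φ(3)) = (1,6) ∈ E(G2) ✓
  (2,4) → (φ(2),φ(4)) = (1,5) ∈ E(G2) ✓
  (2,6) → (φ(2),φ(6)) = (1,2) ∈ E(G2) ✓
  (4,6) → (φ(4),φ(6)) = (2,5) ∈ E(G2) ✓
  (5,6) → (φ(5),φ(6)) = (2,3) ∈ E(G2) ✓
All 12 edges of G1 map to edges of G2, and |E(G1)| = |E(G2)| = 12, so φ is a bijection on edges as well as vertices. Hence G1 ≅ G2.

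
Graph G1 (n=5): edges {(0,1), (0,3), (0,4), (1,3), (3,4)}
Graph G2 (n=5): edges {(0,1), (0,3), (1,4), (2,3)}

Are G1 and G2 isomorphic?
No, not isomorphic

The graphs are NOT isomorphic.

Counting triangles (3-cliques): G1 has 2, G2 has 0.
Triangle count is an isomorphism invariant, so differing triangle counts rule out isomorphism.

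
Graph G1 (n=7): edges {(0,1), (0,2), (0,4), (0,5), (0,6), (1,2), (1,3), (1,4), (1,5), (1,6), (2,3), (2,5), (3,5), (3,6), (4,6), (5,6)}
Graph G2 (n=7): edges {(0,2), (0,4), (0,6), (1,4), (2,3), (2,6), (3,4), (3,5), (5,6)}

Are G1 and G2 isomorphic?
No, not isomorphic

The graphs are NOT isomorphic.

Counting triangles (3-cliques): G1 has 15, G2 has 1.
Triangle count is an isomorphism invariant, so differing triangle counts rule out isomorphism.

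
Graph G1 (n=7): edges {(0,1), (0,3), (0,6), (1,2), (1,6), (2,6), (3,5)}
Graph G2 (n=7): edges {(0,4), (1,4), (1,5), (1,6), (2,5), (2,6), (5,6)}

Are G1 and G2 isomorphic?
Yes, isomorphic

The graphs are isomorphic.
One valid mapping φ: V(G1) → V(G2): 0→1, 1→5, 2→2, 3→4, 4→3, 5→0, 6→6

Verify φ preserves adjacency — for each edge of G1, its image is an edge of G2:
  (0,1) → (φ(0),φ(1)) = (1,5) ∈ E(G2) ✓
  (0,3) → (φ(0),φ(3)) = (1,4) ∈ E(G2) ✓
  (0,6) → (φ(0),φ(6)) = (1,6) ∈ E(G2) ✓
  (1,2) → (φ(1),φ(2)) = (2,5) ∈ E(G2) ✓
  (1,6) → (φ(1),φ(6)) = (5,6) ∈ E(G2) ✓
  (2,6) → (φ(2),φ(6)) = (2,6) ∈ E(G2) ✓
  (3,5) → (φ(3),φ(5)) = (0,4) ∈ E(G2) ✓
All 7 edges of G1 map to edges of G2, and |E(G1)| = |E(G2)| = 7, so φ is a bijection on edges as well as vertices. Hence G1 ≅ G2.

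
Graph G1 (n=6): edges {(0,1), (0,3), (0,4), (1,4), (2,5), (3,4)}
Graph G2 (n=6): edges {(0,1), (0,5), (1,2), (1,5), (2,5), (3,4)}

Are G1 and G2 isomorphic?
Yes, isomorphic

The graphs are isomorphic.
One valid mapping φ: V(G1) → V(G2): 0→5, 1→0, 2→4, 3→2, 4→1, 5→3

Verify φ preserves adjacency — for each edge of G1, its image is an edge of G2:
  (0,1) → (φ(0),φ(1)) = (0,5) ∈ E(G2) ✓
  (0,3) → (φ(0),φ(3)) = (2,5) ∈ E(G2) ✓
  (0,4) → (φ(0),φ(4)) = (1,5) ∈ E(G2) ✓
  (1,4) → (φ(1),φ(4)) = (0,1) ∈ E(G2) ✓
  (2,5) → (φ(2),φ(5)) = (3,4) ∈ E(G2) ✓
  (3,4) → (φ(3),φ(4)) = (1,2) ∈ E(G2) ✓
All 6 edges of G1 map to edges of G2, and |E(G1)| = |E(G2)| = 6, so φ is a bijection on edges as well as vertices. Hence G1 ≅ G2.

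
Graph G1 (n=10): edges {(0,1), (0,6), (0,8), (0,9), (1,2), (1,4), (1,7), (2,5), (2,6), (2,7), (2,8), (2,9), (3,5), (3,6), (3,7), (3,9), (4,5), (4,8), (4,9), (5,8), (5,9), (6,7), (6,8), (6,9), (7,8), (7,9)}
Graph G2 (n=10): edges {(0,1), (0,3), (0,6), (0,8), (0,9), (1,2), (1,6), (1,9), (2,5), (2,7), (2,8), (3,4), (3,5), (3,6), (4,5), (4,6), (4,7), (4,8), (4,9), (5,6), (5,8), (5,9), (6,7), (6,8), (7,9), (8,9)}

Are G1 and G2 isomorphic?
Yes, isomorphic

The graphs are isomorphic.
One valid mapping φ: V(G1) → V(G2): 0→7, 1→2, 2→8, 3→3, 4→1, 5→0, 6→4, 7→5, 8→9, 9→6

Verify φ preserves adjacency — for each edge of G1, its image is an edge of G2:
  (0,1) → (φ(0),φ(1)) = (2,7) ∈ E(G2) ✓
  (0,6) → (φ(0),φ(6)) = (4,7) ∈ E(G2) ✓
  (0,8) → (φ(0),φ(8)) = (7,9) ∈ E(G2) ✓
  (0,9) → (φ(0),φ(9)) = (6,7) ∈ E(G2) ✓
  (1,2) → (φ(1),φ(2)) = (2,8) ∈ E(G2) ✓
  (1,4) → (φ(1),φ(4)) = (1,2) ∈ E(G2) ✓
  (1,7) → (φ(1),φ(7)) = (2,5) ∈ E(G2) ✓
  (2,5) → (φ(2),φ(5)) = (0,8) ∈ E(G2) ✓
  (2,6) → (φ(2),φ(6)) = (4,8) ∈ E(G2) ✓
  (2,7) → (φ(2),φ(7)) = (5,8) ∈ E(G2) ✓
  (2,8) → (φ(2),φ(8)) = (8,9) ∈ E(G2) ✓
  (2,9) → (φ(2),φ(9)) = (6,8) ∈ E(G2) ✓
  (3,5) → (φ(3),φ(5)) = (0,3) ∈ E(G2) ✓
  (3,6) → (φ(3),φ(6)) = (3,4) ∈ E(G2) ✓
  (3,7) → (φ(3),φ(7)) = (3,5) ∈ E(G2) ✓
  (3,9) → (φ(3),φ(9)) = (3,6) ∈ E(G2) ✓
  (4,5) → (φ(4),φ(5)) = (0,1) ∈ E(G2) ✓
  (4,8) → (φ(4),φ(8)) = (1,9) ∈ E(G2) ✓
  (4,9) → (φ(4),φ(9)) = (1,6) ∈ E(G2) ✓
  (5,8) → (φ(5),φ(8)) = (0,9) ∈ E(G2) ✓
  (5,9) → (φ(5),φ(9)) = (0,6) ∈ E(G2) ✓
  (6,7) → (φ(6),φ(7)) = (4,5) ∈ E(G2) ✓
  (6,8) → (φ(6),φ(8)) = (4,9) ∈ E(G2) ✓
  (6,9) → (φ(6),φ(9)) = (4,6) ∈ E(G2) ✓
  (7,8) → (φ(7),φ(8)) = (5,9) ∈ E(G2) ✓
  (7,9) → (φ(7),φ(9)) = (5,6) ∈ E(G2) ✓
All 26 edges of G1 map to edges of G2, and |E(G1)| = |E(G2)| = 26, so φ is a bijection on edges as well as vertices. Hence G1 ≅ G2.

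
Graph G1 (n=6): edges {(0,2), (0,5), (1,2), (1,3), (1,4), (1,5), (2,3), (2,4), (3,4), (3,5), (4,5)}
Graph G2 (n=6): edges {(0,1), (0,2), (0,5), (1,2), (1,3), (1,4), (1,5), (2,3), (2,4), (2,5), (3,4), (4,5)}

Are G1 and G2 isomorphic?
No, not isomorphic

The graphs are NOT isomorphic.

Counting triangles (3-cliques): G1 has 7, G2 has 10.
Triangle count is an isomorphism invariant, so differing triangle counts rule out isomorphism.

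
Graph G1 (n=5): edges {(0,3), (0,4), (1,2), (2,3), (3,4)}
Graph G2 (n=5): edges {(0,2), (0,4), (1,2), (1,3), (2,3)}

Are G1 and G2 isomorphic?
Yes, isomorphic

The graphs are isomorphic.
One valid mapping φ: V(G1) → V(G2): 0→3, 1→4, 2→0, 3→2, 4→1

Verify φ preserves adjacency — for each edge of G1, its image is an edge of G2:
  (0,3) → (φ(0),φ(3)) = (2,3) ∈ E(G2) ✓
  (0,4) → (φ(0),φ(4)) = (1,3) ∈ E(G2) ✓
  (1,2) → (φ(1),φ(2)) = (0,4) ∈ E(G2) ✓
  (2,3) → (φ(2),φ(3)) = (0,2) ∈ E(G2) ✓
  (3,4) → (φ(3),φ(4)) = (1,2) ∈ E(G2) ✓
All 5 edges of G1 map to edges of G2, and |E(G1)| = |E(G2)| = 5, so φ is a bijection on edges as well as vertices. Hence G1 ≅ G2.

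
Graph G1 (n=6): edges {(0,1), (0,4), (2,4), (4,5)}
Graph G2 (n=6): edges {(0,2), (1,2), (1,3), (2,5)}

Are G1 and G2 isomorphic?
Yes, isomorphic

The graphs are isomorphic.
One valid mapping φ: V(G1) → V(G2): 0→1, 1→3, 2→5, 3→4, 4→2, 5→0

Verify φ preserves adjacency — for each edge of G1, its image is an edge of G2:
  (0,1) → (φ(0),φ(1)) = (1,3) ∈ E(G2) ✓
  (0,4) → (φ(0),φ(4)) = (1,2) ∈ E(G2) ✓
  (2,4) → (φ(2),φ(4)) = (2,5) ∈ E(G2) ✓
  (4,5) → (φ(4),φ(5)) = (0,2) ∈ E(G2) ✓
All 4 edges of G1 map to edges of G2, and |E(G1)| = |E(G2)| = 4, so φ is a bijection on edges as well as vertices. Hence G1 ≅ G2.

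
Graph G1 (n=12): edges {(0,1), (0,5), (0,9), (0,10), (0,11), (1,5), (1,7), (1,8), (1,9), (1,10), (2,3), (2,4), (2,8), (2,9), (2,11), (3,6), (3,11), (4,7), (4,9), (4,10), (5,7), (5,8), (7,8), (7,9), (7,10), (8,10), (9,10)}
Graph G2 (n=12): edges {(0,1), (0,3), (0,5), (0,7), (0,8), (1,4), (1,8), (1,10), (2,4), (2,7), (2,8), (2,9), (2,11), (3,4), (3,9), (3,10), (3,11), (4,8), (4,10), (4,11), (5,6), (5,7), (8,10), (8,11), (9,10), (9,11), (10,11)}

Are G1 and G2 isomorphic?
Yes, isomorphic

The graphs are isomorphic.
One valid mapping φ: V(G1) → V(G2): 0→2, 1→11, 2→0, 3→5, 4→1, 5→9, 6→6, 7→10, 8→3, 9→8, 10→4, 11→7

Verify φ preserves adjacency — for each edge of G1, its image is an edge of G2:
  (0,1) → (φ(0),φ(1)) = (2,11) ∈ E(G2) ✓
  (0,5) → (φ(0),φ(5)) = (2,9) ∈ E(G2) ✓
  (0,9) → (φ(0),φ(9)) = (2,8) ∈ E(G2) ✓
  (0,10) → (φ(0),φ(10)) = (2,4) ∈ E(G2) ✓
  (0,11) → (φ(0),φ(11)) = (2,7) ∈ E(G2) ✓
  (1,5) → (φ(1),φ(5)) = (9,11) ∈ E(G2) ✓
  (1,7) → (φ(1),φ(7)) = (10,11) ∈ E(G2) ✓
  (1,8) → (φ(1),φ(8)) = (3,11) ∈ E(G2) ✓
  (1,9) → (φ(1),φ(9)) = (8,11) ∈ E(G2) ✓
  (1,10) → (φ(1),φ(10)) = (4,11) ∈ E(G2) ✓
  (2,3) → (φ(2),φ(3)) = (0,5) ∈ E(G2) ✓
  (2,4) → (φ(2),φ(4)) = (0,1) ∈ E(G2) ✓
  (2,8) → (φ(2),φ(8)) = (0,3) ∈ E(G2) ✓
  (2,9) → (φ(2),φ(9)) = (0,8) ∈ E(G2) ✓
  (2,11) → (φ(2),φ(11)) = (0,7) ∈ E(G2) ✓
  (3,6) → (φ(3),φ(6)) = (5,6) ∈ E(G2) ✓
  (3,11) → (φ(3),φ(11)) = (5,7) ∈ E(G2) ✓
  (4,7) → (φ(4),φ(7)) = (1,10) ∈ E(G2) ✓
  (4,9) → (φ(4),φ(9)) = (1,8) ∈ E(G2) ✓
  (4,10) → (φ(4),φ(10)) = (1,4) ∈ E(G2) ✓
  (5,7) → (φ(5),φ(7)) = (9,10) ∈ E(G2) ✓
  (5,8) → (φ(5),φ(8)) = (3,9) ∈ E(G2) ✓
  (7,8) → (φ(7),φ(8)) = (3,10) ∈ E(G2) ✓
  (7,9) → (φ(7),φ(9)) = (8,10) ∈ E(G2) ✓
  (7,10) → (φ(7),φ(10)) = (4,10) ∈ E(G2) ✓
  (8,10) → (φ(8),φ(10)) = (3,4) ∈ E(G2) ✓
  (9,10) → (φ(9),φ(10)) = (4,8) ∈ E(G2) ✓
All 27 edges of G1 map to edges of G2, and |E(G1)| = |E(G2)| = 27, so φ is a bijection on edges as well as vertices. Hence G1 ≅ G2.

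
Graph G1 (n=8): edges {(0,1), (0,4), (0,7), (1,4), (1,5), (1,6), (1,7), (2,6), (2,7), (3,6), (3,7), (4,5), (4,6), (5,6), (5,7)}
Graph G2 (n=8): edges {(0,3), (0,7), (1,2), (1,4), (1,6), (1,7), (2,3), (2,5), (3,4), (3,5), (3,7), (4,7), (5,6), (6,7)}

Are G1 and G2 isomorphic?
No, not isomorphic

The graphs are NOT isomorphic.

Counting triangles (3-cliques): G1 has 7, G2 has 5.
Triangle count is an isomorphism invariant, so differing triangle counts rule out isomorphism.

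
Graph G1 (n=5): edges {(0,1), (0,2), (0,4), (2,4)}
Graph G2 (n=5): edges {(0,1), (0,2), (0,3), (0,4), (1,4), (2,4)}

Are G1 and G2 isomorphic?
No, not isomorphic

The graphs are NOT isomorphic.

Counting edges: G1 has 4 edge(s); G2 has 6 edge(s).
Edge count is an isomorphism invariant (a bijection on vertices induces a bijection on edges), so differing edge counts rule out isomorphism.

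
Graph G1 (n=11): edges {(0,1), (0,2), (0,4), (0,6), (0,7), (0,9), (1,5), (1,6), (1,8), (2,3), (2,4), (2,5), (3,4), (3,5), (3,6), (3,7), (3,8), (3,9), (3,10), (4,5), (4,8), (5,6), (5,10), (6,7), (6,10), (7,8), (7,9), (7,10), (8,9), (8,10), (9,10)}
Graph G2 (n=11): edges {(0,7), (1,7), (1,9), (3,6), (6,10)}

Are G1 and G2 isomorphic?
No, not isomorphic

The graphs are NOT isomorphic.

Connected components of G1: 1 component(s) with vertex sets [[0, 1, 2, 3, 4, 5, 6, 7, 8, 9, 10]], sizes [11].
Connected components of G2: 6 component(s) with vertex sets [[2], [4], [5], [8], [3, 6, 10], [0, 1, 7, 9]], sizes [1, 1, 1, 1, 3, 4].
The number of connected components (and the multiset of component sizes) is an isomorphism invariant — an isomorphism maps each component of G1 bijectively onto a component of G2. Since G1 has 1 component(s) and G2 has 6, they cannot be isomorphic.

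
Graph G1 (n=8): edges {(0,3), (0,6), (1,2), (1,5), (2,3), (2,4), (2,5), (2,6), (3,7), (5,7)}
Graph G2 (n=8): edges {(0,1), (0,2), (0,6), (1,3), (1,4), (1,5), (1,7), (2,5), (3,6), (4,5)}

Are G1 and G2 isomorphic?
Yes, isomorphic

The graphs are isomorphic.
One valid mapping φ: V(G1) → V(G2): 0→6, 1→4, 2→1, 3→0, 4→7, 5→5, 6→3, 7→2

Verify φ preserves adjacency — for each edge of G1, its image is an edge of G2:
  (0,3) → (φ(0),φ(3)) = (0,6) ∈ E(G2) ✓
  (0,6) → (φ(0),φ(6)) = (3,6) ∈ E(G2) ✓
  (1,2) → (φ(1),φ(2)) = (1,4) ∈ E(G2) ✓
  (1,5) → (φ(1),φ(5)) = (4,5) ∈ E(G2) ✓
  (2,3) → (φ(2),φ(3)) = (0,1) ∈ E(G2) ✓
  (2,4) → (φ(2),φ(4)) = (1,7) ∈ E(G2) ✓
  (2,5) → (φ(2),φ(5)) = (1,5) ∈ E(G2) ✓
  (2,6) → (φ(2),φ(6)) = (1,3) ∈ E(G2) ✓
  (3,7) → (φ(3),φ(7)) = (0,2) ∈ E(G2) ✓
  (5,7) → (φ(5),φ(7)) = (2,5) ∈ E(G2) ✓
All 10 edges of G1 map to edges of G2, and |E(G1)| = |E(G2)| = 10, so φ is a bijection on edges as well as vertices. Hence G1 ≅ G2.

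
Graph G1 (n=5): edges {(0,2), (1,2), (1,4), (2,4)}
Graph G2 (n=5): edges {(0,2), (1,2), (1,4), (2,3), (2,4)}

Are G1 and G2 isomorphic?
No, not isomorphic

The graphs are NOT isomorphic.

Counting edges: G1 has 4 edge(s); G2 has 5 edge(s).
Edge count is an isomorphism invariant (a bijection on vertices induces a bijection on edges), so differing edge counts rule out isomorphism.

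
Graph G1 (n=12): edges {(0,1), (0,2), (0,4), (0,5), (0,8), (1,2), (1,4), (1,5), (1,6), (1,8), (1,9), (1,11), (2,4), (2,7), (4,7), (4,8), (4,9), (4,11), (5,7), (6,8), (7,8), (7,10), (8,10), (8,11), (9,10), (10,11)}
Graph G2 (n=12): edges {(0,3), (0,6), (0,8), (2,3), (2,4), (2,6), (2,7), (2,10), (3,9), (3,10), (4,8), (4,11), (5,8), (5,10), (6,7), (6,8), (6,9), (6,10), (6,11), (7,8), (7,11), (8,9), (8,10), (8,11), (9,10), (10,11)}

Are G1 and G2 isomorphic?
Yes, isomorphic

The graphs are isomorphic.
One valid mapping φ: V(G1) → V(G2): 0→11, 1→8, 2→7, 3→1, 4→6, 5→4, 6→5, 7→2, 8→10, 9→0, 10→3, 11→9

Verify φ preserves adjacency — for each edge of G1, its image is an edge of G2:
  (0,1) → (φ(0),φ(1)) = (8,11) ∈ E(G2) ✓
  (0,2) → (φ(0),φ(2)) = (7,11) ∈ E(G2) ✓
  (0,4) → (φ(0),φ(4)) = (6,11) ∈ E(G2) ✓
  (0,5) → (φ(0),φ(5)) = (4,11) ∈ E(G2) ✓
  (0,8) → (φ(0),φ(8)) = (10,11) ∈ E(G2) ✓
  (1,2) → (φ(1),φ(2)) = (7,8) ∈ E(G2) ✓
  (1,4) → (φ(1),φ(4)) = (6,8) ∈ E(G2) ✓
  (1,5) → (φ(1),φ(5)) = (4,8) ∈ E(G2) ✓
  (1,6) → (φ(1),φ(6)) = (5,8) ∈ E(G2) ✓
  (1,8) → (φ(1),φ(8)) = (8,10) ∈ E(G2) ✓
  (1,9) → (φ(1),φ(9)) = (0,8) ∈ E(G2) ✓
  (1,11) → (φ(1),φ(11)) = (8,9) ∈ E(G2) ✓
  (2,4) → (φ(2),φ(4)) = (6,7) ∈ E(G2) ✓
  (2,7) → (φ(2),φ(7)) = (2,7) ∈ E(G2) ✓
  (4,7) → (φ(4),φ(7)) = (2,6) ∈ E(G2) ✓
  (4,8) → (φ(4),φ(8)) = (6,10) ∈ E(G2) ✓
  (4,9) → (φ(4),φ(9)) = (0,6) ∈ E(G2) ✓
  (4,11) → (φ(4),φ(11)) = (6,9) ∈ E(G2) ✓
  (5,7) → (φ(5),φ(7)) = (2,4) ∈ E(G2) ✓
  (6,8) → (φ(6),φ(8)) = (5,10) ∈ E(G2) ✓
  (7,8) → (φ(7),φ(8)) = (2,10) ∈ E(G2) ✓
  (7,10) → (φ(7),φ(10)) = (2,3) ∈ E(G2) ✓
  (8,10) → (φ(8),φ(10)) = (3,10) ∈ E(G2) ✓
  (8,11) → (φ(8),φ(11)) = (9,10) ∈ E(G2) ✓
  (9,10) → (φ(9),φ(10)) = (0,3) ∈ E(G2) ✓
  (10,11) → (φ(10),φ(11)) = (3,9) ∈ E(G2) ✓
All 26 edges of G1 map to edges of G2, and |E(G1)| = |E(G2)| = 26, so φ is a bijection on edges as well as vertices. Hence G1 ≅ G2.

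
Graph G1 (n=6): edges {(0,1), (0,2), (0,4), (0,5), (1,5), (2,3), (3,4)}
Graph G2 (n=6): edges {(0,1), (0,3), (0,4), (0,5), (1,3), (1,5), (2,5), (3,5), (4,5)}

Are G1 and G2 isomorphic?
No, not isomorphic

The graphs are NOT isomorphic.

Degrees in G1: deg(0)=4, deg(1)=2, deg(2)=2, deg(3)=2, deg(4)=2, deg(5)=2.
Sorted degree sequence of G1: [4, 2, 2, 2, 2, 2].
Degrees in G2: deg(0)=4, deg(1)=3, deg(2)=1, deg(3)=3, deg(4)=2, deg(5)=5.
Sorted degree sequence of G2: [5, 4, 3, 3, 2, 1].
The (sorted) degree sequence is an isomorphism invariant, so since G1 and G2 have different degree sequences they cannot be isomorphic.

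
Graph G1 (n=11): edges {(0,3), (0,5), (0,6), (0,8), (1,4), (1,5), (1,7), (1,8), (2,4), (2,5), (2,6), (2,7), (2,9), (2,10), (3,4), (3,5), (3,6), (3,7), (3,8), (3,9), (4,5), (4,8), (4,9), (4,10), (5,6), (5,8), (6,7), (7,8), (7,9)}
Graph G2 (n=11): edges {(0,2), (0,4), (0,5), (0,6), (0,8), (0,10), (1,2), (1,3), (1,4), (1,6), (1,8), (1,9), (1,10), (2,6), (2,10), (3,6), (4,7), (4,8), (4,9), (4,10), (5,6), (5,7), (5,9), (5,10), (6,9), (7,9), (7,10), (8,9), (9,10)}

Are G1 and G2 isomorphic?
Yes, isomorphic

The graphs are isomorphic.
One valid mapping φ: V(G1) → V(G2): 0→7, 1→8, 2→6, 3→10, 4→1, 5→9, 6→5, 7→0, 8→4, 9→2, 10→3

Verify φ preserves adjacency — for each edge of G1, its image is an edge of G2:
  (0,3) → (φ(0),φ(3)) = (7,10) ∈ E(G2) ✓
  (0,5) → (φ(0),φ(5)) = (7,9) ∈ E(G2) ✓
  (0,6) → (φ(0),φ(6)) = (5,7) ∈ E(G2) ✓
  (0,8) → (φ(0),φ(8)) = (4,7) ∈ E(G2) ✓
  (1,4) → (φ(1),φ(4)) = (1,8) ∈ E(G2) ✓
  (1,5) → (φ(1),φ(5)) = (8,9) ∈ E(G2) ✓
  (1,7) → (φ(1),φ(7)) = (0,8) ∈ E(G2) ✓
  (1,8) → (φ(1),φ(8)) = (4,8) ∈ E(G2) ✓
  (2,4) → (φ(2),φ(4)) = (1,6) ∈ E(G2) ✓
  (2,5) → (φ(2),φ(5)) = (6,9) ∈ E(G2) ✓
  (2,6) → (φ(2),φ(6)) = (5,6) ∈ E(G2) ✓
  (2,7) → (φ(2),φ(7)) = (0,6) ∈ E(G2) ✓
  (2,9) → (φ(2),φ(9)) = (2,6) ∈ E(G2) ✓
  (2,10) → (φ(2),φ(10)) = (3,6) ∈ E(G2) ✓
  (3,4) → (φ(3),φ(4)) = (1,10) ∈ E(G2) ✓
  (3,5) → (φ(3),φ(5)) = (9,10) ∈ E(G2) ✓
  (3,6) → (φ(3),φ(6)) = (5,10) ∈ E(G2) ✓
  (3,7) → (φ(3),φ(7)) = (0,10) ∈ E(G2) ✓
  (3,8) → (φ(3),φ(8)) = (4,10) ∈ E(G2) ✓
  (3,9) → (φ(3),φ(9)) = (2,10) ∈ E(G2) ✓
  (4,5) → (φ(4),φ(5)) = (1,9) ∈ E(G2) ✓
  (4,8) → (φ(4),φ(8)) = (1,4) ∈ E(G2) ✓
  (4,9) → (φ(4),φ(9)) = (1,2) ∈ E(G2) ✓
  (4,10) → (φ(4),φ(10)) = (1,3) ∈ E(G2) ✓
  (5,6) → (φ(5),φ(6)) = (5,9) ∈ E(G2) ✓
  (5,8) → (φ(5),φ(8)) = (4,9) ∈ E(G2) ✓
  (6,7) → (φ(6),φ(7)) = (0,5) ∈ E(G2) ✓
  (7,8) → (φ(7),φ(8)) = (0,4) ∈ E(G2) ✓
  (7,9) → (φ(7),φ(9)) = (0,2) ∈ E(G2) ✓
All 29 edges of G1 map to edges of G2, and |E(G1)| = |E(G2)| = 29, so φ is a bijection on edges as well as vertices. Hence G1 ≅ G2.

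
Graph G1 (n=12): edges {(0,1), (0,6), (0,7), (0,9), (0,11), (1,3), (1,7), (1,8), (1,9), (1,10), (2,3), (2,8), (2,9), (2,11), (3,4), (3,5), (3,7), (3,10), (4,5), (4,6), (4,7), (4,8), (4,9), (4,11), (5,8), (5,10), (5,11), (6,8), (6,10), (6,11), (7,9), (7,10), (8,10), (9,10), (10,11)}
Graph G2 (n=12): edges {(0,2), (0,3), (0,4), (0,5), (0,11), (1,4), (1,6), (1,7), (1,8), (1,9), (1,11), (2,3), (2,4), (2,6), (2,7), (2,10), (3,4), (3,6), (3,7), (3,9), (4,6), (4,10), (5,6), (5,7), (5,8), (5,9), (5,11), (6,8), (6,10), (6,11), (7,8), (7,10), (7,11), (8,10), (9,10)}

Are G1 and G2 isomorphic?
Yes, isomorphic

The graphs are isomorphic.
One valid mapping φ: V(G1) → V(G2): 0→0, 1→4, 2→9, 3→10, 4→7, 5→8, 6→11, 7→2, 8→1, 9→3, 10→6, 11→5

Verify φ preserves adjacency — for each edge of G1, its image is an edge of G2:
  (0,1) → (φ(0),φ(1)) = (0,4) ∈ E(G2) ✓
  (0,6) → (φ(0),φ(6)) = (0,11) ∈ E(G2) ✓
  (0,7) → (φ(0),φ(7)) = (0,2) ∈ E(G2) ✓
  (0,9) → (φ(0),φ(9)) = (0,3) ∈ E(G2) ✓
  (0,11) → (φ(0),φ(11)) = (0,5) ∈ E(G2) ✓
  (1,3) → (φ(1),φ(3)) = (4,10) ∈ E(G2) ✓
  (1,7) → (φ(1),φ(7)) = (2,4) ∈ E(G2) ✓
  (1,8) → (φ(1),φ(8)) = (1,4) ∈ E(G2) ✓
  (1,9) → (φ(1),φ(9)) = (3,4) ∈ E(G2) ✓
  (1,10) → (φ(1),φ(10)) = (4,6) ∈ E(G2) ✓
  (2,3) → (φ(2),φ(3)) = (9,10) ∈ E(G2) ✓
  (2,8) → (φ(2),φ(8)) = (1,9) ∈ E(G2) ✓
  (2,9) → (φ(2),φ(9)) = (3,9) ∈ E(G2) ✓
  (2,11) → (φ(2),φ(11)) = (5,9) ∈ E(G2) ✓
  (3,4) → (φ(3),φ(4)) = (7,10) ∈ E(G2) ✓
  (3,5) → (φ(3),φ(5)) = (8,10) ∈ E(G2) ✓
  (3,7) → (φ(3),φ(7)) = (2,10) ∈ E(G2) ✓
  (3,10) → (φ(3),φ(10)) = (6,10) ∈ E(G2) ✓
  (4,5) → (φ(4),φ(5)) = (7,8) ∈ E(G2) ✓
  (4,6) → (φ(4),φ(6)) = (7,11) ∈ E(G2) ✓
  (4,7) → (φ(4),φ(7)) = (2,7) ∈ E(G2) ✓
  (4,8) → (φ(4),φ(8)) = (1,7) ∈ E(G2) ✓
  (4,9) → (φ(4),φ(9)) = (3,7) ∈ E(G2) ✓
  (4,11) → (φ(4),φ(11)) = (5,7) ∈ E(G2) ✓
  (5,8) → (φ(5),φ(8)) = (1,8) ∈ E(G2) ✓
  (5,10) → (φ(5),φ(10)) = (6,8) ∈ E(G2) ✓
  (5,11) → (φ(5),φ(11)) = (5,8) ∈ E(G2) ✓
  (6,8) → (φ(6),φ(8)) = (1,11) ∈ E(G2) ✓
  (6,10) → (φ(6),φ(10)) = (6,11) ∈ E(G2) ✓
  (6,11) → (φ(6),φ(11)) = (5,11) ∈ E(G2) ✓
  (7,9) → (φ(7),φ(9)) = (2,3) ∈ E(G2) ✓
  (7,10) → (φ(7),φ(10)) = (2,6) ∈ E(G2) ✓
  (8,10) → (φ(8),φ(10)) = (1,6) ∈ E(G2) ✓
  (9,10) → (φ(9),φ(10)) = (3,6) ∈ E(G2) ✓
  (10,11) → (φ(10),φ(11)) = (5,6) ∈ E(G2) ✓
All 35 edges of G1 map to edges of G2, and |E(G1)| = |E(G2)| = 35, so φ is a bijection on edges as well as vertices. Hence G1 ≅ G2.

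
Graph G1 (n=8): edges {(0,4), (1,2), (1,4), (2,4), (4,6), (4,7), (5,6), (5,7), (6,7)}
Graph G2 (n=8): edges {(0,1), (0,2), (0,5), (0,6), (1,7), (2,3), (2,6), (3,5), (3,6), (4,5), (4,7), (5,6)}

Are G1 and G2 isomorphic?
No, not isomorphic

The graphs are NOT isomorphic.

Counting triangles (3-cliques): G1 has 3, G2 has 4.
Triangle count is an isomorphism invariant, so differing triangle counts rule out isomorphism.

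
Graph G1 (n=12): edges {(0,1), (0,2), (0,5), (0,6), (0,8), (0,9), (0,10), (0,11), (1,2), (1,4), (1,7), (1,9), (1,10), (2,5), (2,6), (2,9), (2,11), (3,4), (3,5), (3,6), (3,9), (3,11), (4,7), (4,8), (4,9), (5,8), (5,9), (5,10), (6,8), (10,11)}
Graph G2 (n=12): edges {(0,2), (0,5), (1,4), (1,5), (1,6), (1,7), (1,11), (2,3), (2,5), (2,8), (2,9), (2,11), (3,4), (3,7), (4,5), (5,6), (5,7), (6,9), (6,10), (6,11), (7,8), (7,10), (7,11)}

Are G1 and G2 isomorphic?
No, not isomorphic

The graphs are NOT isomorphic.

Degrees in G1: deg(0)=8, deg(1)=6, deg(2)=6, deg(3)=5, deg(4)=5, deg(5)=6, deg(6)=4, deg(7)=2, deg(8)=4, deg(9)=6, deg(10)=4, deg(11)=4.
Sorted degree sequence of G1: [8, 6, 6, 6, 6, 5, 5, 4, 4, 4, 4, 2].
Degrees in G2: deg(0)=2, deg(1)=5, deg(2)=6, deg(3)=3, deg(4)=3, deg(5)=6, deg(6)=5, deg(7)=6, deg(8)=2, deg(9)=2, deg(10)=2, deg(11)=4.
Sorted degree sequence of G2: [6, 6, 6, 5, 5, 4, 3, 3, 2, 2, 2, 2].
The (sorted) degree sequence is an isomorphism invariant, so since G1 and G2 have different degree sequences they cannot be isomorphic.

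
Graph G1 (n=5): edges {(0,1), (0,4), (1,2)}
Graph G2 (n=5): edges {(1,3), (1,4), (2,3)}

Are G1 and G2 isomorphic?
Yes, isomorphic

The graphs are isomorphic.
One valid mapping φ: V(G1) → V(G2): 0→3, 1→1, 2→4, 3→0, 4→2

Verify φ preserves adjacency — for each edge of G1, its image is an edge of G2:
  (0,1) → (φ(0),φ(1)) = (1,3) ∈ E(G2) ✓
  (0,4) → (φ(0),φ(4)) = (2,3) ∈ E(G2) ✓
  (1,2) → (φ(1),φ(2)) = (1,4) ∈ E(G2) ✓
All 3 edges of G1 map to edges of G2, and |E(G1)| = |E(G2)| = 3, so φ is a bijection on edges as well as vertices. Hence G1 ≅ G2.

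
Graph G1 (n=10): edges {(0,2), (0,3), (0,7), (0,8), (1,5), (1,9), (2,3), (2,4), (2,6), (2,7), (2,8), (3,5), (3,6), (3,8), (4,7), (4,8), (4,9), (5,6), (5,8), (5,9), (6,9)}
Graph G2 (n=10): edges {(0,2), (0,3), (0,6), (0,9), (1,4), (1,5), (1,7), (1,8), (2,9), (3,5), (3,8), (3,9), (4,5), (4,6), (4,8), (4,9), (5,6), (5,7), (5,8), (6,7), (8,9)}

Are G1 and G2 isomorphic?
Yes, isomorphic

The graphs are isomorphic.
One valid mapping φ: V(G1) → V(G2): 0→1, 1→2, 2→5, 3→8, 4→6, 5→9, 6→3, 7→7, 8→4, 9→0

Verify φ preserves adjacency — for each edge of G1, its image is an edge of G2:
  (0,2) → (φ(0),φ(2)) = (1,5) ∈ E(G2) ✓
  (0,3) → (φ(0),φ(3)) = (1,8) ∈ E(G2) ✓
  (0,7) → (φ(0),φ(7)) = (1,7) ∈ E(G2) ✓
  (0,8) → (φ(0),φ(8)) = (1,4) ∈ E(G2) ✓
  (1,5) → (φ(1),φ(5)) = (2,9) ∈ E(G2) ✓
  (1,9) → (φ(1),φ(9)) = (0,2) ∈ E(G2) ✓
  (2,3) → (φ(2),φ(3)) = (5,8) ∈ E(G2) ✓
  (2,4) → (φ(2),φ(4)) = (5,6) ∈ E(G2) ✓
  (2,6) → (φ(2),φ(6)) = (3,5) ∈ E(G2) ✓
  (2,7) → (φ(2),φ(7)) = (5,7) ∈ E(G2) ✓
  (2,8) → (φ(2),φ(8)) = (4,5) ∈ E(G2) ✓
  (3,5) → (φ(3),φ(5)) = (8,9) ∈ E(G2) ✓
  (3,6) → (φ(3),φ(6)) = (3,8) ∈ E(G2) ✓
  (3,8) → (φ(3),φ(8)) = (4,8) ∈ E(G2) ✓
  (4,7) → (φ(4),φ(7)) = (6,7) ∈ E(G2) ✓
  (4,8) → (φ(4),φ(8)) = (4,6) ∈ E(G2) ✓
  (4,9) → (φ(4),φ(9)) = (0,6) ∈ E(G2) ✓
  (5,6) → (φ(5),φ(6)) = (3,9) ∈ E(G2) ✓
  (5,8) → (φ(5),φ(8)) = (4,9) ∈ E(G2) ✓
  (5,9) → (φ(5),φ(9)) = (0,9) ∈ E(G2) ✓
  (6,9) → (φ(6),φ(9)) = (0,3) ∈ E(G2) ✓
All 21 edges of G1 map to edges of G2, and |E(G1)| = |E(G2)| = 21, so φ is a bijection on edges as well as vertices. Hence G1 ≅ G2.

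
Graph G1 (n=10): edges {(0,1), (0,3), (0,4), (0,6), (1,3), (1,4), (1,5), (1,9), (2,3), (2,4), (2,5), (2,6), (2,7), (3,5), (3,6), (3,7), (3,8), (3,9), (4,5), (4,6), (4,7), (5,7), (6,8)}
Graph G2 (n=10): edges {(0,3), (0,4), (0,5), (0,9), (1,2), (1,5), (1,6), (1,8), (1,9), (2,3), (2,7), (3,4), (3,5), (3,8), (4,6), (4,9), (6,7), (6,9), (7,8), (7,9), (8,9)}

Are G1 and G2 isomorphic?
No, not isomorphic

The graphs are NOT isomorphic.

Degrees in G1: deg(0)=4, deg(1)=5, deg(2)=5, deg(3)=8, deg(4)=6, deg(5)=5, deg(6)=5, deg(7)=4, deg(8)=2, deg(9)=2.
Sorted degree sequence of G1: [8, 6, 5, 5, 5, 5, 4, 4, 2, 2].
Degrees in G2: deg(0)=4, deg(1)=5, deg(2)=3, deg(3)=5, deg(4)=4, deg(5)=3, deg(6)=4, deg(7)=4, deg(8)=4, deg(9)=6.
Sorted degree sequence of G2: [6, 5, 5, 4, 4, 4, 4, 4, 3, 3].
The (sorted) degree sequence is an isomorphism invariant, so since G1 and G2 have different degree sequences they cannot be isomorphic.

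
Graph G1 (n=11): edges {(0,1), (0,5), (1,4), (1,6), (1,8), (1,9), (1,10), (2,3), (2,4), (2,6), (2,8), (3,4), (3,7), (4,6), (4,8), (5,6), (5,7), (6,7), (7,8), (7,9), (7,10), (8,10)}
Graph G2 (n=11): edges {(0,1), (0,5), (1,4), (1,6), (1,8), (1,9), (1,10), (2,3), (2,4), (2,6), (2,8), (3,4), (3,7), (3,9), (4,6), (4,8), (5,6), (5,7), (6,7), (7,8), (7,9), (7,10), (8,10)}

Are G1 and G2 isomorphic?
No, not isomorphic

The graphs are NOT isomorphic.

Counting edges: G1 has 22 edge(s); G2 has 23 edge(s).
Edge count is an isomorphism invariant (a bijection on vertices induces a bijection on edges), so differing edge counts rule out isomorphism.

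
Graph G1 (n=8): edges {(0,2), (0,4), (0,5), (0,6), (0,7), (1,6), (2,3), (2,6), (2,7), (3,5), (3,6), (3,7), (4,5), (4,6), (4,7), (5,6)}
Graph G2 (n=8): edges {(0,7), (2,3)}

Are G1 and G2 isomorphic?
No, not isomorphic

The graphs are NOT isomorphic.

Connected components of G1: 1 component(s) with vertex sets [[0, 1, 2, 3, 4, 5, 6, 7]], sizes [8].
Connected components of G2: 6 component(s) with vertex sets [[1], [4], [5], [6], [0, 7], [2, 3]], sizes [1, 1, 1, 1, 2, 2].
The number of connected components (and the multiset of component sizes) is an isomorphism invariant — an isomorphism maps each component of G1 bijectively onto a component of G2. Since G1 has 1 component(s) and G2 has 6, they cannot be isomorphic.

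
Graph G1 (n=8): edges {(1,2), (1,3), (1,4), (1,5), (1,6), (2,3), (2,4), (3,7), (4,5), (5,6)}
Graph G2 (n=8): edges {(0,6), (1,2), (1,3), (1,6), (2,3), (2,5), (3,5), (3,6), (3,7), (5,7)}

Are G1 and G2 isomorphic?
Yes, isomorphic

The graphs are isomorphic.
One valid mapping φ: V(G1) → V(G2): 0→4, 1→3, 2→1, 3→6, 4→2, 5→5, 6→7, 7→0

Verify φ preserves adjacency — for each edge of G1, its image is an edge of G2:
  (1,2) → (φ(1),φ(2)) = (1,3) ∈ E(G2) ✓
  (1,3) → (φ(1),φ(3)) = (3,6) ∈ E(G2) ✓
  (1,4) → (φ(1),φ(4)) = (2,3) ∈ E(G2) ✓
  (1,5) → (φ(1),φ(5)) = (3,5) ∈ E(G2) ✓
  (1,6) → (φ(1),φ(6)) = (3,7) ∈ E(G2) ✓
  (2,3) → (φ(2),φ(3)) = (1,6) ∈ E(G2) ✓
  (2,4) → (φ(2),φ(4)) = (1,2) ∈ E(G2) ✓
  (3,7) → (φ(3),φ(7)) = (0,6) ∈ E(G2) ✓
  (4,5) → (φ(4),φ(5)) = (2,5) ∈ E(G2) ✓
  (5,6) → (φ(5),φ(6)) = (5,7) ∈ E(G2) ✓
All 10 edges of G1 map to edges of G2, and |E(G1)| = |E(G2)| = 10, so φ is a bijection on edges as well as vertices. Hence G1 ≅ G2.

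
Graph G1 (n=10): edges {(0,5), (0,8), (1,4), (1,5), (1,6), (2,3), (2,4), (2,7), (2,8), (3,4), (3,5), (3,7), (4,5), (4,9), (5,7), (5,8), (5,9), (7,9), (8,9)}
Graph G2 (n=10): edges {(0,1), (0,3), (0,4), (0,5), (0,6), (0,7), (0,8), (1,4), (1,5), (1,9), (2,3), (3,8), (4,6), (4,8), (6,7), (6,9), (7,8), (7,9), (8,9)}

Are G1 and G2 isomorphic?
Yes, isomorphic

The graphs are isomorphic.
One valid mapping φ: V(G1) → V(G2): 0→5, 1→3, 2→9, 3→7, 4→8, 5→0, 6→2, 7→6, 8→1, 9→4

Verify φ preserves adjacency — for each edge of G1, its image is an edge of G2:
  (0,5) → (φ(0),φ(5)) = (0,5) ∈ E(G2) ✓
  (0,8) → (φ(0),φ(8)) = (1,5) ∈ E(G2) ✓
  (1,4) → (φ(1),φ(4)) = (3,8) ∈ E(G2) ✓
  (1,5) → (φ(1),φ(5)) = (0,3) ∈ E(G2) ✓
  (1,6) → (φ(1),φ(6)) = (2,3) ∈ E(G2) ✓
  (2,3) → (φ(2),φ(3)) = (7,9) ∈ E(G2) ✓
  (2,4) → (φ(2),φ(4)) = (8,9) ∈ E(G2) ✓
  (2,7) → (φ(2),φ(7)) = (6,9) ∈ E(G2) ✓
  (2,8) → (φ(2),φ(8)) = (1,9) ∈ E(G2) ✓
  (3,4) → (φ(3),φ(4)) = (7,8) ∈ E(G2) ✓
  (3,5) → (φ(3),φ(5)) = (0,7) ∈ E(G2) ✓
  (3,7) → (φ(3),φ(7)) = (6,7) ∈ E(G2) ✓
  (4,5) → (φ(4),φ(5)) = (0,8) ∈ E(G2) ✓
  (4,9) → (φ(4),φ(9)) = (4,8) ∈ E(G2) ✓
  (5,7) → (φ(5),φ(7)) = (0,6) ∈ E(G2) ✓
  (5,8) → (φ(5),φ(8)) = (0,1) ∈ E(G2) ✓
  (5,9) → (φ(5),φ(9)) = (0,4) ∈ E(G2) ✓
  (7,9) → (φ(7),φ(9)) = (4,6) ∈ E(G2) ✓
  (8,9) → (φ(8),φ(9)) = (1,4) ∈ E(G2) ✓
All 19 edges of G1 map to edges of G2, and |E(G1)| = |E(G2)| = 19, so φ is a bijection on edges as well as vertices. Hence G1 ≅ G2.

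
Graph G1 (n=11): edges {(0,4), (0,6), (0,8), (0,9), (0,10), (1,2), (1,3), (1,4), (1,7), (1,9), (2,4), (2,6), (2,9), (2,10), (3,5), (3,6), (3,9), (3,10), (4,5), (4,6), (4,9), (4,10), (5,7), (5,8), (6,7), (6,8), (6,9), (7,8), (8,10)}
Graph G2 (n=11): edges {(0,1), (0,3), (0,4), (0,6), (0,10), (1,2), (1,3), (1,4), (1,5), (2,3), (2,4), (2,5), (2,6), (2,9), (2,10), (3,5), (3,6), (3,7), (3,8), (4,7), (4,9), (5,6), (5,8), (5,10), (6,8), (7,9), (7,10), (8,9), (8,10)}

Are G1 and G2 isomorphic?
Yes, isomorphic

The graphs are isomorphic.
One valid mapping φ: V(G1) → V(G2): 0→1, 1→8, 2→6, 3→10, 4→3, 5→7, 6→2, 7→9, 8→4, 9→5, 10→0

Verify φ preserves adjacency — for each edge of G1, its image is an edge of G2:
  (0,4) → (φ(0),φ(4)) = (1,3) ∈ E(G2) ✓
  (0,6) → (φ(0),φ(6)) = (1,2) ∈ E(G2) ✓
  (0,8) → (φ(0),φ(8)) = (1,4) ∈ E(G2) ✓
  (0,9) → (φ(0),φ(9)) = (1,5) ∈ E(G2) ✓
  (0,10) → (φ(0),φ(10)) = (0,1) ∈ E(G2) ✓
  (1,2) → (φ(1),φ(2)) = (6,8) ∈ E(G2) ✓
  (1,3) → (φ(1),φ(3)) = (8,10) ∈ E(G2) ✓
  (1,4) → (φ(1),φ(4)) = (3,8) ∈ E(G2) ✓
  (1,7) → (φ(1),φ(7)) = (8,9) ∈ E(G2) ✓
  (1,9) → (φ(1),φ(9)) = (5,8) ∈ E(G2) ✓
  (2,4) → (φ(2),φ(4)) = (3,6) ∈ E(G2) ✓
  (2,6) → (φ(2),φ(6)) = (2,6) ∈ E(G2) ✓
  (2,9) → (φ(2),φ(9)) = (5,6) ∈ E(G2) ✓
  (2,10) → (φ(2),φ(10)) = (0,6) ∈ E(G2) ✓
  (3,5) → (φ(3),φ(5)) = (7,10) ∈ E(G2) ✓
  (3,6) → (φ(3),φ(6)) = (2,10) ∈ E(G2) ✓
  (3,9) → (φ(3),φ(9)) = (5,10) ∈ E(G2) ✓
  (3,10) → (φ(3),φ(10)) = (0,10) ∈ E(G2) ✓
  (4,5) → (φ(4),φ(5)) = (3,7) ∈ E(G2) ✓
  (4,6) → (φ(4),φ(6)) = (2,3) ∈ E(G2) ✓
  (4,9) → (φ(4),φ(9)) = (3,5) ∈ E(G2) ✓
  (4,10) → (φ(4),φ(10)) = (0,3) ∈ E(G2) ✓
  (5,7) → (φ(5),φ(7)) = (7,9) ∈ E(G2) ✓
  (5,8) → (φ(5),φ(8)) = (4,7) ∈ E(G2) ✓
  (6,7) → (φ(6),φ(7)) = (2,9) ∈ E(G2) ✓
  (6,8) → (φ(6),φ(8)) = (2,4) ∈ E(G2) ✓
  (6,9) → (φ(6),φ(9)) = (2,5) ∈ E(G2) ✓
  (7,8) → (φ(7),φ(8)) = (4,9) ∈ E(G2) ✓
  (8,10) → (φ(8),φ(10)) = (0,4) ∈ E(G2) ✓
All 29 edges of G1 map to edges of G2, and |E(G1)| = |E(G2)| = 29, so φ is a bijection on edges as well as vertices. Hence G1 ≅ G2.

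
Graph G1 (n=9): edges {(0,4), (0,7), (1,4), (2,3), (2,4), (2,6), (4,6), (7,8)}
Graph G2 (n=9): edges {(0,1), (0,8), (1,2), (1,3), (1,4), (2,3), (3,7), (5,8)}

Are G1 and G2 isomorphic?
Yes, isomorphic

The graphs are isomorphic.
One valid mapping φ: V(G1) → V(G2): 0→0, 1→4, 2→3, 3→7, 4→1, 5→6, 6→2, 7→8, 8→5

Verify φ preserves adjacency — for each edge of G1, its image is an edge of G2:
  (0,4) → (φ(0),φ(4)) = (0,1) ∈ E(G2) ✓
  (0,7) → (φ(0),φ(7)) = (0,8) ∈ E(G2) ✓
  (1,4) → (φ(1),φ(4)) = (1,4) ∈ E(G2) ✓
  (2,3) → (φ(2),φ(3)) = (3,7) ∈ E(G2) ✓
  (2,4) → (φ(2),φ(4)) = (1,3) ∈ E(G2) ✓
  (2,6) → (φ(2),φ(6)) = (2,3) ∈ E(G2) ✓
  (4,6) → (φ(4),φ(6)) = (1,2) ∈ E(G2) ✓
  (7,8) → (φ(7),φ(8)) = (5,8) ∈ E(G2) ✓
All 8 edges of G1 map to edges of G2, and |E(G1)| = |E(G2)| = 8, so φ is a bijection on edges as well as vertices. Hence G1 ≅ G2.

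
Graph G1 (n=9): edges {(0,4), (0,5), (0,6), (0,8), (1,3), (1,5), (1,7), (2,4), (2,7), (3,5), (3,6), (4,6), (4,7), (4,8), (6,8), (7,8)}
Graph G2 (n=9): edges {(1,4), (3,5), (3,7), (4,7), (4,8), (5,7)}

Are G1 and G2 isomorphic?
No, not isomorphic

The graphs are NOT isomorphic.

Connected components of G1: 1 component(s) with vertex sets [[0, 1, 2, 3, 4, 5, 6, 7, 8]], sizes [9].
Connected components of G2: 4 component(s) with vertex sets [[0], [2], [6], [1, 3, 4, 5, 7, 8]], sizes [1, 1, 1, 6].
The number of connected components (and the multiset of component sizes) is an isomorphism invariant — an isomorphism maps each component of G1 bijectively onto a component of G2. Since G1 has 1 component(s) and G2 has 4, they cannot be isomorphic.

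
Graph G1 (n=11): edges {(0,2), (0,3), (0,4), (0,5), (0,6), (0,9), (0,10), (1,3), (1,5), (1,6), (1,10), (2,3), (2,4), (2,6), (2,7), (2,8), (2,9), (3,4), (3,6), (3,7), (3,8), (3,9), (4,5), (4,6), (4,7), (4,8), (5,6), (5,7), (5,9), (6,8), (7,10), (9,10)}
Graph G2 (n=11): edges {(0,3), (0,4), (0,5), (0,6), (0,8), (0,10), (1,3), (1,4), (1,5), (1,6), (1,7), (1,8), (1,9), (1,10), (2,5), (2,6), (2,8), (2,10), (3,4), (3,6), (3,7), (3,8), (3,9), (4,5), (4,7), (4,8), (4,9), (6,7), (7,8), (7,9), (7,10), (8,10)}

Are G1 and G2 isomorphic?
Yes, isomorphic

The graphs are isomorphic.
One valid mapping φ: V(G1) → V(G2): 0→8, 1→5, 2→7, 3→1, 4→3, 5→0, 6→4, 7→6, 8→9, 9→10, 10→2

Verify φ preserves adjacency — for each edge of G1, its image is an edge of G2:
  (0,2) → (φ(0),φ(2)) = (7,8) ∈ E(G2) ✓
  (0,3) → (φ(0),φ(3)) = (1,8) ∈ E(G2) ✓
  (0,4) → (φ(0),φ(4)) = (3,8) ∈ E(G2) ✓
  (0,5) → (φ(0),φ(5)) = (0,8) ∈ E(G2) ✓
  (0,6) → (φ(0),φ(6)) = (4,8) ∈ E(G2) ✓
  (0,9) → (φ(0),φ(9)) = (8,10) ∈ E(G2) ✓
  (0,10) → (φ(0),φ(10)) = (2,8) ∈ E(G2) ✓
  (1,3) → (φ(1),φ(3)) = (1,5) ∈ E(G2) ✓
  (1,5) → (φ(1),φ(5)) = (0,5) ∈ E(G2) ✓
  (1,6) → (φ(1),φ(6)) = (4,5) ∈ E(G2) ✓
  (1,10) → (φ(1),φ(10)) = (2,5) ∈ E(G2) ✓
  (2,3) → (φ(2),φ(3)) = (1,7) ∈ E(G2) ✓
  (2,4) → (φ(2),φ(4)) = (3,7) ∈ E(G2) ✓
  (2,6) → (φ(2),φ(6)) = (4,7) ∈ E(G2) ✓
  (2,7) → (φ(2),φ(7)) = (6,7) ∈ E(G2) ✓
  (2,8) → (φ(2),φ(8)) = (7,9) ∈ E(G2) ✓
  (2,9) → (φ(2),φ(9)) = (7,10) ∈ E(G2) ✓
  (3,4) → (φ(3),φ(4)) = (1,3) ∈ E(G2) ✓
  (3,6) → (φ(3),φ(6)) = (1,4) ∈ E(G2) ✓
  (3,7) → (φ(3),φ(7)) = (1,6) ∈ E(G2) ✓
  (3,8) → (φ(3),φ(8)) = (1,9) ∈ E(G2) ✓
  (3,9) → (φ(3),φ(9)) = (1,10) ∈ E(G2) ✓
  (4,5) → (φ(4),φ(5)) = (0,3) ∈ E(G2) ✓
  (4,6) → (φ(4),φ(6)) = (3,4) ∈ E(G2) ✓
  (4,7) → (φ(4),φ(7)) = (3,6) ∈ E(G2) ✓
  (4,8) → (φ(4),φ(8)) = (3,9) ∈ E(G2) ✓
  (5,6) → (φ(5),φ(6)) = (0,4) ∈ E(G2) ✓
  (5,7) → (φ(5),φ(7)) = (0,6) ∈ E(G2) ✓
  (5,9) → (φ(5),φ(9)) = (0,10) ∈ E(G2) ✓
  (6,8) → (φ(6),φ(8)) = (4,9) ∈ E(G2) ✓
  (7,10) → (φ(7),φ(10)) = (2,6) ∈ E(G2) ✓
  (9,10) → (φ(9),φ(10)) = (2,10) ∈ E(G2) ✓
All 32 edges of G1 map to edges of G2, and |E(G1)| = |E(G2)| = 32, so φ is a bijection on edges as well as vertices. Hence G1 ≅ G2.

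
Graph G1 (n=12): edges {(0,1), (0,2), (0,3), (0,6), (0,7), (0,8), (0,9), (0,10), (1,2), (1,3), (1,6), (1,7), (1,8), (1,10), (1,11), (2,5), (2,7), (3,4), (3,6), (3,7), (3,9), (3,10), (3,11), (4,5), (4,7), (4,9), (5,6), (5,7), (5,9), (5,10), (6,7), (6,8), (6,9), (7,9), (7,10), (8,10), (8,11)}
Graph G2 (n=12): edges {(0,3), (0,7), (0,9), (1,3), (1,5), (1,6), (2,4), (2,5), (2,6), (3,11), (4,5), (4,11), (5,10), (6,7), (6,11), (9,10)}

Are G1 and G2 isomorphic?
No, not isomorphic

The graphs are NOT isomorphic.

Connected components of G1: 1 component(s) with vertex sets [[0, 1, 2, 3, 4, 5, 6, 7, 8, 9, 10, 11]], sizes [12].
Connected components of G2: 2 component(s) with vertex sets [[8], [0, 1, 2, 3, 4, 5, 6, 7, 9, 10, 11]], sizes [1, 11].
The number of connected components (and the multiset of component sizes) is an isomorphism invariant — an isomorphism maps each component of G1 bijectively onto a component of G2. Since G1 has 1 component(s) and G2 has 2, they cannot be isomorphic.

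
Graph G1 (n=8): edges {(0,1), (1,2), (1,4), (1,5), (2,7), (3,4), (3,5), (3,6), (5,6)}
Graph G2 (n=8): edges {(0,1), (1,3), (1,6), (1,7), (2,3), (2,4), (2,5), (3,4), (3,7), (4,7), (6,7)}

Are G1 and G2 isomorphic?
No, not isomorphic

The graphs are NOT isomorphic.

Degrees in G1: deg(0)=1, deg(1)=4, deg(2)=2, deg(3)=3, deg(4)=2, deg(5)=3, deg(6)=2, deg(7)=1.
Sorted degree sequence of G1: [4, 3, 3, 2, 2, 2, 1, 1].
Degrees in G2: deg(0)=1, deg(1)=4, deg(2)=3, deg(3)=4, deg(4)=3, deg(5)=1, deg(6)=2, deg(7)=4.
Sorted degree sequence of G2: [4, 4, 4, 3, 3, 2, 1, 1].
The (sorted) degree sequence is an isomorphism invariant, so since G1 and G2 have different degree sequences they cannot be isomorphic.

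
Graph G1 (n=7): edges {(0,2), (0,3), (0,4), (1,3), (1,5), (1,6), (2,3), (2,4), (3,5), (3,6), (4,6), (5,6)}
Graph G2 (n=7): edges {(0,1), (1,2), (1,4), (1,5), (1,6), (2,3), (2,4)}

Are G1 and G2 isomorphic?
No, not isomorphic

The graphs are NOT isomorphic.

Degrees in G1: deg(0)=3, deg(1)=3, deg(2)=3, deg(3)=5, deg(4)=3, deg(5)=3, deg(6)=4.
Sorted degree sequence of G1: [5, 4, 3, 3, 3, 3, 3].
Degrees in G2: deg(0)=1, deg(1)=5, deg(2)=3, deg(3)=1, deg(4)=2, deg(5)=1, deg(6)=1.
Sorted degree sequence of G2: [5, 3, 2, 1, 1, 1, 1].
The (sorted) degree sequence is an isomorphism invariant, so since G1 and G2 have different degree sequences they cannot be isomorphic.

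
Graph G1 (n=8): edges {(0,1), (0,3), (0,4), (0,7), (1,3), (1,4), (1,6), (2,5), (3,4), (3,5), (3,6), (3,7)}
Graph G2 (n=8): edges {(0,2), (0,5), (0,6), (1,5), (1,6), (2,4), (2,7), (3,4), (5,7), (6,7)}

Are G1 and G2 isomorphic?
No, not isomorphic

The graphs are NOT isomorphic.

Counting triangles (3-cliques): G1 has 6, G2 has 0.
Triangle count is an isomorphism invariant, so differing triangle counts rule out isomorphism.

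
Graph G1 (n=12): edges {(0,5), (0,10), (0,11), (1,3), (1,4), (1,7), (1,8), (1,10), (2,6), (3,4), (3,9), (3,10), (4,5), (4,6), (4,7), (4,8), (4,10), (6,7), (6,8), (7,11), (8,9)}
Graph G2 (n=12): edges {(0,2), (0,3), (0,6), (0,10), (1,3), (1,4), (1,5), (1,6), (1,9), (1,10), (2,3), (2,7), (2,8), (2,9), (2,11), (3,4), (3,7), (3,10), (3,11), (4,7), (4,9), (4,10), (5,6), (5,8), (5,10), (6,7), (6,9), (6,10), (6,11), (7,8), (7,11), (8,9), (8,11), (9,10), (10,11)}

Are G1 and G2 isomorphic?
No, not isomorphic

The graphs are NOT isomorphic.

Degrees in G1: deg(0)=3, deg(1)=5, deg(2)=1, deg(3)=4, deg(4)=7, deg(5)=2, deg(6)=4, deg(7)=4, deg(8)=4, deg(9)=2, deg(10)=4, deg(11)=2.
Sorted degree sequence of G1: [7, 5, 4, 4, 4, 4, 4, 3, 2, 2, 2, 1].
Degrees in G2: deg(0)=4, deg(1)=6, deg(2)=6, deg(3)=7, deg(4)=5, deg(5)=4, deg(6)=7, deg(7)=6, deg(8)=5, deg(9)=6, deg(10)=8, deg(11)=6.
Sorted degree sequence of G2: [8, 7, 7, 6, 6, 6, 6, 6, 5, 5, 4, 4].
The (sorted) degree sequence is an isomorphism invariant, so since G1 and G2 have different degree sequences they cannot be isomorphic.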